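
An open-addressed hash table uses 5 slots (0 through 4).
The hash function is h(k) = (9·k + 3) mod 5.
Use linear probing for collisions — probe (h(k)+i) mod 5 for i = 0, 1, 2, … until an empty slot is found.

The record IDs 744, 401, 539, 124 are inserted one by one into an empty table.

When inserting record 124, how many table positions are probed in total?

Insert 744: h=4, slot 4 empty → index 4.
Insert 401: h=2, slot 2 empty → index 2.
Insert 539: h=4, slot 4 occupied → index 0.
Insert 124: h=4, slots 4,0 occupied → index 1.
Table: [539, 124, 401, -, 744]

3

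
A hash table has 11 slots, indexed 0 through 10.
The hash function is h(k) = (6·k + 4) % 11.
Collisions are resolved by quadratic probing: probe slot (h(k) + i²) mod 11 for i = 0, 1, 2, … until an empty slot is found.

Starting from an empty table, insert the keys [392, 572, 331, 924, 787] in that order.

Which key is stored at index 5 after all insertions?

392: h=2 → slot 2
572: h=4 → slot 4
331: h=10 → slot 10
924: h=4, probe 4,5 → slot 5
787: h=7 → slot 7
Table: [_, _, 392, _, 572, 924, _, 787, _, _, 331]

924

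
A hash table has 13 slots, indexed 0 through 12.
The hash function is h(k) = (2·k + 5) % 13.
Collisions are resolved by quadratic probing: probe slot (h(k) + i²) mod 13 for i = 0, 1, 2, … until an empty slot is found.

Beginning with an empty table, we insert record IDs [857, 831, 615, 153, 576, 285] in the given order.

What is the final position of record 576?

857: h=3 → slot 3
831: h=3, probe 3,4 → slot 4
615: h=0 → slot 0
153: h=12 → slot 12
576: h=0, probe 0,1 → slot 1
285: h=3, probe 3,4,7 → slot 7
Table: [615, 576, _, 857, 831, _, _, 285, _, _, _, _, 153]

1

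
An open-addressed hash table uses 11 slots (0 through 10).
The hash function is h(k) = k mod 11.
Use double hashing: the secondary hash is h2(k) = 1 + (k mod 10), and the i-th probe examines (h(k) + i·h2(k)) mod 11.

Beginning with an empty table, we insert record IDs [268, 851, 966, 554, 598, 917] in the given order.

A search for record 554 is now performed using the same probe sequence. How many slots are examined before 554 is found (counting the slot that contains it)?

268 hashes to 4; slot 4 is free -> place at 4.
851 hashes to 4, h2=2; 4 taken -> place at 6.
966 hashes to 9; slot 9 is free -> place at 9.
554 hashes to 4, h2=5; 4,9 taken -> place at 3.
598 hashes to 4, h2=9; 4 taken -> place at 2.
917 hashes to 4, h2=8; 4 taken -> place at 1.
Table: [-, 917, 598, 554, 268, -, 851, -, -, 966, -]
Lookup 554: h=4, h2=5, probe 4,9,3 → found at 3.

3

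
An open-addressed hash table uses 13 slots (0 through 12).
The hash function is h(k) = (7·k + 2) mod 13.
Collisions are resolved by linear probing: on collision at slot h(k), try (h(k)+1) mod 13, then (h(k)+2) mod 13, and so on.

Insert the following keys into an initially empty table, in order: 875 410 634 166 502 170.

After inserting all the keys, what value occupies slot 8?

Insert 875: h=4, slot 4 empty → index 4.
Insert 410: h=12, slot 12 empty → index 12.
Insert 634: h=7, slot 7 empty → index 7.
Insert 166: h=7, slot 7 occupied → index 8.
Insert 502: h=6, slot 6 empty → index 6.
Insert 170: h=9, slot 9 empty → index 9.
Table: [., ., ., ., 875, ., 502, 634, 166, 170, ., ., 410]

166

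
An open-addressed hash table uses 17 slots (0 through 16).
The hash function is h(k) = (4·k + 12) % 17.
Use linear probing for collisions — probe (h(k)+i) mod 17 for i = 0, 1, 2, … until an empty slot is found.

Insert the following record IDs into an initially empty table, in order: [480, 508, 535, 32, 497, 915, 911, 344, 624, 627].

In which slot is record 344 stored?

13

480: h=11 → slot 11
508: h=4 → slot 4
535: h=10 → slot 10
32: h=4, probe 4,5 → slot 5
497: h=11, probe 11,12 → slot 12
915: h=0 → slot 0
911: h=1 → slot 1
344: h=11, probe 11,12,13 → slot 13
624: h=9 → slot 9
627: h=4, probe 4,5,6 → slot 6
Table: [915, 911, —, —, 508, 32, 627, —, —, 624, 535, 480, 497, 344, —, —, —]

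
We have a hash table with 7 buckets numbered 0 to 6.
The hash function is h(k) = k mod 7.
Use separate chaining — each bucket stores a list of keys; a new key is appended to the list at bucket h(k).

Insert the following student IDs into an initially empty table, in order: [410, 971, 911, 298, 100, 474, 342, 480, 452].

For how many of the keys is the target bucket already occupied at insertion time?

4

Insert 410: h=4, bucket 4 empty → new chain.
Insert 971: h=5, bucket 5 empty → new chain.
Insert 911: h=1, bucket 1 empty → new chain.
Insert 298: h=4, bucket 4 nonempty → append to chain.
Insert 100: h=2, bucket 2 empty → new chain.
Insert 474: h=5, bucket 5 nonempty → append to chain.
Insert 342: h=6, bucket 6 empty → new chain.
Insert 480: h=4, bucket 4 nonempty → append to chain.
Insert 452: h=4, bucket 4 nonempty → append to chain.
Final buckets:
0: _
1: 911
2: 100
3: _
4: 410 -> 298 -> 480 -> 452
5: 971 -> 474
6: 342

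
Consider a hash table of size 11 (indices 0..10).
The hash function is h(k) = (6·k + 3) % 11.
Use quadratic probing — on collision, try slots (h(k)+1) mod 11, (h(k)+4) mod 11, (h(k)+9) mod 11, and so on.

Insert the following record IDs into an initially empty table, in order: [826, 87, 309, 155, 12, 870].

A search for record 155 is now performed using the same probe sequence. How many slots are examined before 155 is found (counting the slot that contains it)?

826 hashes to 9; slot 9 is free => place at 9.
87 hashes to 8; slot 8 is free => place at 8.
309 hashes to 9; 9 taken => place at 10.
155 hashes to 9; 9,10 taken => place at 2.
12 hashes to 9; 9,10,2 taken => place at 7.
870 hashes to 9; 9,10,2,7 taken => place at 3.
Table: [-, -, 155, 870, -, -, -, 12, 87, 826, 309]
Lookup 155: h=9, probe 9,10,2 → found at 2.

3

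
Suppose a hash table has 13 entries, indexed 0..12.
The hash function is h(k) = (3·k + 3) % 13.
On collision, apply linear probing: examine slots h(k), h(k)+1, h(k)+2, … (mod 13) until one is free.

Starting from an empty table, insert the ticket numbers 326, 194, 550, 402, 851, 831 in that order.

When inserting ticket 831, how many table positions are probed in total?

326: h=6 => slot 6
194: h=0 => slot 0
550: h=2 => slot 2
402: h=0, probe 0,1 => slot 1
851: h=8 => slot 8
831: h=0, probe 0,1,2,3 => slot 3
Table: [194, 402, 550, 831, -, -, 326, -, 851, -, -, -, -]

4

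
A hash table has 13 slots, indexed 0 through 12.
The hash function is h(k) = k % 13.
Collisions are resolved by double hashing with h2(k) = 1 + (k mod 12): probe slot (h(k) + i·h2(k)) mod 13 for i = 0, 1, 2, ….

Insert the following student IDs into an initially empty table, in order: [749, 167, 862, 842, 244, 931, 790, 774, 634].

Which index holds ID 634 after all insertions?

Insert 749: h=8, slot 8 empty => index 8.
Insert 167: h=11, slot 11 empty => index 11.
Insert 862: h=4, slot 4 empty => index 4.
Insert 842: h=10, slot 10 empty => index 10.
Insert 244: h=10, h2=5, slot 10 occupied => index 2.
Insert 931: h=8, h2=8, slot 8 occupied => index 3.
Insert 790: h=10, h2=11, slots 10,8 occupied => index 6.
Insert 774: h=7, slot 7 empty => index 7.
Insert 634: h=10, h2=11, slots 10,8,6,4,2 occupied => index 0.
Table: [634, —, 244, 931, 862, —, 790, 774, 749, —, 842, 167, —]

0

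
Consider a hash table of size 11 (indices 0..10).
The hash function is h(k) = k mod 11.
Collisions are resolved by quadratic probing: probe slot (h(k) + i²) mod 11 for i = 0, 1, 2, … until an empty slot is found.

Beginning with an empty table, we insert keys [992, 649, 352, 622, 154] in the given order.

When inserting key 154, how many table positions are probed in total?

3

Insert 992: h=2, slot 2 empty => index 2.
Insert 649: h=0, slot 0 empty => index 0.
Insert 352: h=0, slot 0 occupied => index 1.
Insert 622: h=6, slot 6 empty => index 6.
Insert 154: h=0, slots 0,1 occupied => index 4.
Table: [649, 352, 992, _, 154, _, 622, _, _, _, _]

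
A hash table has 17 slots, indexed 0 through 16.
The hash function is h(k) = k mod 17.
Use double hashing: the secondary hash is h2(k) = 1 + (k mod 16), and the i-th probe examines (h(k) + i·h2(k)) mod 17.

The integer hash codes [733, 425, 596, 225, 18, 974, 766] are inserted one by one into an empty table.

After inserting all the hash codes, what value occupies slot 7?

18

Insert 733: h=2, slot 2 empty => index 2.
Insert 425: h=0, slot 0 empty => index 0.
Insert 596: h=1, slot 1 empty => index 1.
Insert 225: h=4, slot 4 empty => index 4.
Insert 18: h=1, h2=3, slots 1,4 occupied => index 7.
Insert 974: h=5, slot 5 empty => index 5.
Insert 766: h=1, h2=15, slot 1 occupied => index 16.
Table: [425, 596, 733, ., 225, 974, ., 18, ., ., ., ., ., ., ., ., 766]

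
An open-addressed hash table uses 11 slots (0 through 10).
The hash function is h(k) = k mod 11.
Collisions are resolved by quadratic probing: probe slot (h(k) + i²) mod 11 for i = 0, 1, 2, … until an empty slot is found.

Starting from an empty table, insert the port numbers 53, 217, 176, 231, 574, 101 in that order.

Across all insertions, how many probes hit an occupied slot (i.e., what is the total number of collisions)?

53 hashes to 9; slot 9 is free → place at 9.
217 hashes to 8; slot 8 is free → place at 8.
176 hashes to 0; slot 0 is free → place at 0.
231 hashes to 0; 0 taken → place at 1.
574 hashes to 2; slot 2 is free → place at 2.
101 hashes to 2; 2 taken → place at 3.
Table: [176, 231, 574, 101, -, -, -, -, 217, 53, -]

2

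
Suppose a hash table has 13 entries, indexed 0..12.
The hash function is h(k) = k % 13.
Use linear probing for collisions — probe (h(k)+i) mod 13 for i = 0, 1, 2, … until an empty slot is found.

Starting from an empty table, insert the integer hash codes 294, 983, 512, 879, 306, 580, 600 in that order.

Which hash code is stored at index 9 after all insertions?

294 hashes to 8; slot 8 is free => place at 8.
983 hashes to 8; 8 taken => place at 9.
512 hashes to 5; slot 5 is free => place at 5.
879 hashes to 8; 8,9 taken => place at 10.
306 hashes to 7; slot 7 is free => place at 7.
580 hashes to 8; 8,9,10 taken => place at 11.
600 hashes to 2; slot 2 is free => place at 2.
Table: [∅, ∅, 600, ∅, ∅, 512, ∅, 306, 294, 983, 879, 580, ∅]

983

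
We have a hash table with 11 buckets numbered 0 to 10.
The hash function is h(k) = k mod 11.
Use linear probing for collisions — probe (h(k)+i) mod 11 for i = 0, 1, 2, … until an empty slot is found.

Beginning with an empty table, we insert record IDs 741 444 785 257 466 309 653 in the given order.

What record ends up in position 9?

741: h=4 → slot 4
444: h=4, probe 4,5 → slot 5
785: h=4, probe 4,5,6 → slot 6
257: h=4, probe 4,5,6,7 → slot 7
466: h=4, probe 4,5,6,7,8 → slot 8
309: h=1 → slot 1
653: h=4, probe 4,5,6,7,8,9 → slot 9
Table: [_, 309, _, _, 741, 444, 785, 257, 466, 653, _]

653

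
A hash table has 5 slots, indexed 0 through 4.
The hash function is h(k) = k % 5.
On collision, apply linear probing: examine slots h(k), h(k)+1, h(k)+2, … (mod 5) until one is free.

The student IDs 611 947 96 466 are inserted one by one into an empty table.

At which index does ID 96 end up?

611: h=1 => slot 1
947: h=2 => slot 2
96: h=1, probe 1,2,3 => slot 3
466: h=1, probe 1,2,3,4 => slot 4
Table: [., 611, 947, 96, 466]

3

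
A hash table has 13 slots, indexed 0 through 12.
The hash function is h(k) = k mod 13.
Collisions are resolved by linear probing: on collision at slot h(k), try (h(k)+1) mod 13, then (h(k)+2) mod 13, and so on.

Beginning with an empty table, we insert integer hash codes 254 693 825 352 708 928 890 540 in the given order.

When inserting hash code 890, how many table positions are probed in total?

4

254 hashes to 7; slot 7 is free → place at 7.
693 hashes to 4; slot 4 is free → place at 4.
825 hashes to 6; slot 6 is free → place at 6.
352 hashes to 1; slot 1 is free → place at 1.
708 hashes to 6; 6,7 taken → place at 8.
928 hashes to 5; slot 5 is free → place at 5.
890 hashes to 6; 6,7,8 taken → place at 9.
540 hashes to 7; 7,8,9 taken → place at 10.
Table: [∅, 352, ∅, ∅, 693, 928, 825, 254, 708, 890, 540, ∅, ∅]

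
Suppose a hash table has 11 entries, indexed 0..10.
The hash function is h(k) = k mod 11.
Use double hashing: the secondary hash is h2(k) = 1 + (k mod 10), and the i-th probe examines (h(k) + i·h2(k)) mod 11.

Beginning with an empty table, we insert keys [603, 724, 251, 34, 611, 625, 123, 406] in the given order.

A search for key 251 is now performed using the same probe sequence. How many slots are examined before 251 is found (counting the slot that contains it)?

2

603 hashes to 9; slot 9 is free → place at 9.
724 hashes to 9, h2=5; 9 taken → place at 3.
251 hashes to 9, h2=2; 9 taken → place at 0.
34 hashes to 1; slot 1 is free → place at 1.
611 hashes to 6; slot 6 is free → place at 6.
625 hashes to 9, h2=6; 9 taken → place at 4.
123 hashes to 2; slot 2 is free → place at 2.
406 hashes to 10; slot 10 is free → place at 10.
Table: [251, 34, 123, 724, 625, ∅, 611, ∅, ∅, 603, 406]
Lookup 251: h=9, h2=2, probe 9,0 → found at 0.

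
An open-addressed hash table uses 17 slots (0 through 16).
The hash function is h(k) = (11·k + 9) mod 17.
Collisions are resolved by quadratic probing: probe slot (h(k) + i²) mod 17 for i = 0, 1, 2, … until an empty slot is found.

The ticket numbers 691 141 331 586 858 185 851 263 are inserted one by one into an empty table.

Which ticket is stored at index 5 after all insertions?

691 hashes to 11; slot 11 is free -> place at 11.
141 hashes to 13; slot 13 is free -> place at 13.
331 hashes to 12; slot 12 is free -> place at 12.
586 hashes to 12; 12,13 taken -> place at 16.
858 hashes to 12; 12,13,16 taken -> place at 4.
185 hashes to 4; 4 taken -> place at 5.
851 hashes to 3; slot 3 is free -> place at 3.
263 hashes to 12; 12,13,16,4,11,3 taken -> place at 14.
Table: [-, -, -, 851, 858, 185, -, -, -, -, -, 691, 331, 141, 263, -, 586]

185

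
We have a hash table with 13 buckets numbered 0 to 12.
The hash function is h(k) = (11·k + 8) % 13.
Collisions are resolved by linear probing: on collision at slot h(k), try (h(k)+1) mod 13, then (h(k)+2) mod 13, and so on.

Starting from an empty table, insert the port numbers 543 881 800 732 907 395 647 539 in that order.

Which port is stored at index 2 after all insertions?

881

543: h=1 → slot 1
881: h=1, probe 1,2 → slot 2
800: h=7 → slot 7
732: h=0 → slot 0
907: h=1, probe 1,2,3 → slot 3
395: h=11 → slot 11
647: h=1, probe 1,2,3,4 → slot 4
539: h=9 → slot 9
Table: [732, 543, 881, 907, 647, —, —, 800, —, 539, —, 395, —]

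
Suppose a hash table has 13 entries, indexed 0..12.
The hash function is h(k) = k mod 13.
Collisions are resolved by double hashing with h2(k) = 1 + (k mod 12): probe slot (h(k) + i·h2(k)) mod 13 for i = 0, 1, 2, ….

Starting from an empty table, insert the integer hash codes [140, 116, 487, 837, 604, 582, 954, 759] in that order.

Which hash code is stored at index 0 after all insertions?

Insert 140: h=10, slot 10 empty -> index 10.
Insert 116: h=12, slot 12 empty -> index 12.
Insert 487: h=6, slot 6 empty -> index 6.
Insert 837: h=5, slot 5 empty -> index 5.
Insert 604: h=6, h2=5, slot 6 occupied -> index 11.
Insert 582: h=10, h2=7, slot 10 occupied -> index 4.
Insert 954: h=5, h2=7, slots 5,12,6 occupied -> index 0.
Insert 759: h=5, h2=4, slot 5 occupied -> index 9.
Table: [954, _, _, _, 582, 837, 487, _, _, 759, 140, 604, 116]

954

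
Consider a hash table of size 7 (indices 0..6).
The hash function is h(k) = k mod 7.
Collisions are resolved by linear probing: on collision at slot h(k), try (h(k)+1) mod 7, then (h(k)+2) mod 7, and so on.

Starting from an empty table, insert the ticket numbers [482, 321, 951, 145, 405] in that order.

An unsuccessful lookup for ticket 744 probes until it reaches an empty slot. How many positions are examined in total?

482: h=6 -> slot 6
321: h=6, probe 6,0 -> slot 0
951: h=6, probe 6,0,1 -> slot 1
145: h=5 -> slot 5
405: h=6, probe 6,0,1,2 -> slot 2
Table: [321, 951, 405, _, _, 145, 482]
Lookup 744: h=2, probe 2,3 → slot 3 empty, not found.

2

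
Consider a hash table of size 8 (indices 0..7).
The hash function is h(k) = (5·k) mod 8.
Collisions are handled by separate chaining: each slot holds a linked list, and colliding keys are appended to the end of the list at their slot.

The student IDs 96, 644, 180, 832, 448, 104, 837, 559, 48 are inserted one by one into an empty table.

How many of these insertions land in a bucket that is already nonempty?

5

Insert 96: h=0, bucket 0 empty → new chain.
Insert 644: h=4, bucket 4 empty → new chain.
Insert 180: h=4, bucket 4 nonempty → append to chain.
Insert 832: h=0, bucket 0 nonempty → append to chain.
Insert 448: h=0, bucket 0 nonempty → append to chain.
Insert 104: h=0, bucket 0 nonempty → append to chain.
Insert 837: h=1, bucket 1 empty → new chain.
Insert 559: h=3, bucket 3 empty → new chain.
Insert 48: h=0, bucket 0 nonempty → append to chain.
Final buckets:
0: 96 -> 832 -> 448 -> 104 -> 48
1: 837
2: _
3: 559
4: 644 -> 180
5: _
6: _
7: _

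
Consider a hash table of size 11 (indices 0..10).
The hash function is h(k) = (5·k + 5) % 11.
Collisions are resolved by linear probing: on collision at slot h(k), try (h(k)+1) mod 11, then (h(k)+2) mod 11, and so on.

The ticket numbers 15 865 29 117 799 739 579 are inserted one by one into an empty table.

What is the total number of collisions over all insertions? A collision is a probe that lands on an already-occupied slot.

10

15: h=3 → slot 3
865: h=7 → slot 7
29: h=7, probe 7,8 → slot 8
117: h=7, probe 7,8,9 → slot 9
799: h=7, probe 7,8,9,10 → slot 10
739: h=4 → slot 4
579: h=7, probe 7,8,9,10,0 → slot 0
Table: [579, —, —, 15, 739, —, —, 865, 29, 117, 799]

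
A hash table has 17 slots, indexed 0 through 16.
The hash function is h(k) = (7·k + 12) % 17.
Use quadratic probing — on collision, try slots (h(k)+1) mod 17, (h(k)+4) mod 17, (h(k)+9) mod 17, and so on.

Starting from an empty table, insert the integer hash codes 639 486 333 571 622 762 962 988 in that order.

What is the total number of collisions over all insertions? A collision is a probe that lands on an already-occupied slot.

15

Insert 639: h=14, slot 14 empty => index 14.
Insert 486: h=14, slot 14 occupied => index 15.
Insert 333: h=14, slots 14,15 occupied => index 1.
Insert 571: h=14, slots 14,15,1 occupied => index 6.
Insert 622: h=14, slots 14,15,1,6 occupied => index 13.
Insert 762: h=8, slot 8 empty => index 8.
Insert 962: h=14, slots 14,15,1,6,13 occupied => index 5.
Insert 988: h=9, slot 9 empty => index 9.
Table: [∅, 333, ∅, ∅, ∅, 962, 571, ∅, 762, 988, ∅, ∅, ∅, 622, 639, 486, ∅]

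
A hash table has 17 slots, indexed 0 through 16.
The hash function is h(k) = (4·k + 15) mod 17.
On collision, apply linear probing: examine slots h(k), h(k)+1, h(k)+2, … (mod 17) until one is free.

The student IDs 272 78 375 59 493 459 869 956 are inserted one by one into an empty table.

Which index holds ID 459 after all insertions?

0

Insert 272: h=15, slot 15 empty → index 15.
Insert 78: h=4, slot 4 empty → index 4.
Insert 375: h=2, slot 2 empty → index 2.
Insert 59: h=13, slot 13 empty → index 13.
Insert 493: h=15, slot 15 occupied → index 16.
Insert 459: h=15, slots 15,16 occupied → index 0.
Insert 869: h=6, slot 6 empty → index 6.
Insert 956: h=14, slot 14 empty → index 14.
Table: [459, —, 375, —, 78, —, 869, —, —, —, —, —, —, 59, 956, 272, 493]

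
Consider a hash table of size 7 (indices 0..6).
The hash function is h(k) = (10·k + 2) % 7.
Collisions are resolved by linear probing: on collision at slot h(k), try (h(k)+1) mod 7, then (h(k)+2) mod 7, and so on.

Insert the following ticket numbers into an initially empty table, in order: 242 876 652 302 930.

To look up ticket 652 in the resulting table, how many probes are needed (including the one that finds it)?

242: h=0 → slot 0
876: h=5 → slot 5
652: h=5, probe 5,6 → slot 6
302: h=5, probe 5,6,0,1 → slot 1
930: h=6, probe 6,0,1,2 → slot 2
Table: [242, 302, 930, _, _, 876, 652]
Lookup 652: h=5, probe 5,6 → found at 6.

2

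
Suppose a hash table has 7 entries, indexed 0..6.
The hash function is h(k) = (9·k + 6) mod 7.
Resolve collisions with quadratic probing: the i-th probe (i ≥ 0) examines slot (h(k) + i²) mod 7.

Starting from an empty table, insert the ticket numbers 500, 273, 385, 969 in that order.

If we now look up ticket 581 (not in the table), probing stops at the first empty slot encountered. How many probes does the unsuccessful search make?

3

Insert 500: h=5, slot 5 empty → index 5.
Insert 273: h=6, slot 6 empty → index 6.
Insert 385: h=6, slot 6 occupied → index 0.
Insert 969: h=5, slots 5,6 occupied → index 2.
Table: [385, —, 969, —, —, 500, 273]
Lookup 581: h=6, probe 6,0,3 → slot 3 empty, not found.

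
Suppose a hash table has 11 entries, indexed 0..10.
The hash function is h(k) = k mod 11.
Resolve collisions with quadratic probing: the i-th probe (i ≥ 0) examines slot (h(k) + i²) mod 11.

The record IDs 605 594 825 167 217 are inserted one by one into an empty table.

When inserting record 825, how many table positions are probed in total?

605: h=0 => slot 0
594: h=0, probe 0,1 => slot 1
825: h=0, probe 0,1,4 => slot 4
167: h=2 => slot 2
217: h=8 => slot 8
Table: [605, 594, 167, —, 825, —, —, —, 217, —, —]

3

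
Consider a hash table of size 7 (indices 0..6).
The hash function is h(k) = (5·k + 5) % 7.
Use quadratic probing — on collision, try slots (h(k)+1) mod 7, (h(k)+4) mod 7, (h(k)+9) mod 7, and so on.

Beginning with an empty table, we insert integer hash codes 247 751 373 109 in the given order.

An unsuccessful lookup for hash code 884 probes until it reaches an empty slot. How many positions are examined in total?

4

Insert 247: h=1, slot 1 empty → index 1.
Insert 751: h=1, slot 1 occupied → index 2.
Insert 373: h=1, slots 1,2 occupied → index 5.
Insert 109: h=4, slot 4 empty → index 4.
Table: [∅, 247, 751, ∅, 109, 373, ∅]
Lookup 884: h=1, probe 1,2,5,3 → slot 3 empty, not found.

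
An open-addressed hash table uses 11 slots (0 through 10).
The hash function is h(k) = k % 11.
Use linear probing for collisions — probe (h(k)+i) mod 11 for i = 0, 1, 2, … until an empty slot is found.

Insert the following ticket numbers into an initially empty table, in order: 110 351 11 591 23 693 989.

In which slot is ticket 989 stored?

4

110: h=0 → slot 0
351: h=10 → slot 10
11: h=0, probe 0,1 → slot 1
591: h=8 → slot 8
23: h=1, probe 1,2 → slot 2
693: h=0, probe 0,1,2,3 → slot 3
989: h=10, probe 10,0,1,2,3,4 → slot 4
Table: [110, 11, 23, 693, 989, —, —, —, 591, —, 351]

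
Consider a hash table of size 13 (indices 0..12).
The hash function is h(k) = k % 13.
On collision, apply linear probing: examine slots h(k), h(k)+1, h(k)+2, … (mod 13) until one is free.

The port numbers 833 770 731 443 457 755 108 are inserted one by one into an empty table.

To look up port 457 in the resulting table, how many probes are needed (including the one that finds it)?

4

Insert 833: h=1, slot 1 empty => index 1.
Insert 770: h=3, slot 3 empty => index 3.
Insert 731: h=3, slot 3 occupied => index 4.
Insert 443: h=1, slot 1 occupied => index 2.
Insert 457: h=2, slots 2,3,4 occupied => index 5.
Insert 755: h=1, slots 1,2,3,4,5 occupied => index 6.
Insert 108: h=4, slots 4,5,6 occupied => index 7.
Table: [∅, 833, 443, 770, 731, 457, 755, 108, ∅, ∅, ∅, ∅, ∅]
Lookup 457: h=2, probe 2,3,4,5 → found at 5.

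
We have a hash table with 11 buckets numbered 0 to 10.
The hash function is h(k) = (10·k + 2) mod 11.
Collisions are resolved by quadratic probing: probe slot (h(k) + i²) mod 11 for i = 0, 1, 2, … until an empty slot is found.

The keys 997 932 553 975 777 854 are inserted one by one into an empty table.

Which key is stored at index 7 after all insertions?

997: h=6 → slot 6
932: h=5 → slot 5
553: h=10 → slot 10
975: h=6, probe 6,7 → slot 7
777: h=6, probe 6,7,10,4 → slot 4
854: h=6, probe 6,7,10,4,0 → slot 0
Table: [854, ., ., ., 777, 932, 997, 975, ., ., 553]

975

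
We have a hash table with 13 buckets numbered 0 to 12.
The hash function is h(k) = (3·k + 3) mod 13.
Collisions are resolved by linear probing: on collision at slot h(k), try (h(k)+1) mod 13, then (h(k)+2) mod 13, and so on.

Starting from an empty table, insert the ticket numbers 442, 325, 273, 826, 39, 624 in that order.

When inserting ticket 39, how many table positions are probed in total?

442 hashes to 3; slot 3 is free → place at 3.
325 hashes to 3; 3 taken → place at 4.
273 hashes to 3; 3,4 taken → place at 5.
826 hashes to 11; slot 11 is free → place at 11.
39 hashes to 3; 3,4,5 taken → place at 6.
624 hashes to 3; 3,4,5,6 taken → place at 7.
Table: [_, _, _, 442, 325, 273, 39, 624, _, _, _, 826, _]

4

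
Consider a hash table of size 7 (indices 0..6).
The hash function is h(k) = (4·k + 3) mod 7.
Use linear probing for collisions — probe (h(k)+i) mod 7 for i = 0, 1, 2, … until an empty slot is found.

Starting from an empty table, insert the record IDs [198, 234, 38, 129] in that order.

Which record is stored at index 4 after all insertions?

Insert 198: h=4, slot 4 empty -> index 4.
Insert 234: h=1, slot 1 empty -> index 1.
Insert 38: h=1, slot 1 occupied -> index 2.
Insert 129: h=1, slots 1,2 occupied -> index 3.
Table: [—, 234, 38, 129, 198, —, —]

198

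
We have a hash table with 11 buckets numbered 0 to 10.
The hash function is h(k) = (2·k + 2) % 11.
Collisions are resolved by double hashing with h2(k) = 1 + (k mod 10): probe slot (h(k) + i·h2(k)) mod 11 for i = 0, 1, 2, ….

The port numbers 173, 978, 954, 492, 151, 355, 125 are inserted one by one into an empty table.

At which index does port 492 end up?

10

173: h=7 → slot 7
978: h=0 → slot 0
954: h=7, h2=5, probe 7,1 → slot 1
492: h=7, h2=3, probe 7,10 → slot 10
151: h=7, h2=2, probe 7,9 → slot 9
355: h=8 → slot 8
125: h=10, h2=6, probe 10,5 → slot 5
Table: [978, 954, ., ., ., 125, ., 173, 355, 151, 492]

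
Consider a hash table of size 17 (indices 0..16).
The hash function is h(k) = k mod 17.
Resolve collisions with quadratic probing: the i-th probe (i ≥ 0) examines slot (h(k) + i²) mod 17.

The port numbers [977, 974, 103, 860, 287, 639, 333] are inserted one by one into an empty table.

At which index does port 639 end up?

977 hashes to 8; slot 8 is free => place at 8.
974 hashes to 5; slot 5 is free => place at 5.
103 hashes to 1; slot 1 is free => place at 1.
860 hashes to 10; slot 10 is free => place at 10.
287 hashes to 15; slot 15 is free => place at 15.
639 hashes to 10; 10 taken => place at 11.
333 hashes to 10; 10,11 taken => place at 14.
Table: [—, 103, —, —, —, 974, —, —, 977, —, 860, 639, —, —, 333, 287, —]

11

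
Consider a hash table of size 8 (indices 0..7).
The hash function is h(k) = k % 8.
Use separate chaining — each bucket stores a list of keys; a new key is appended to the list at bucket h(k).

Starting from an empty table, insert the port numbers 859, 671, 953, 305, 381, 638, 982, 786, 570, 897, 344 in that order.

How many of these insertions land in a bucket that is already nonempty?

4

859 → bucket 3
671 → bucket 7
953 → bucket 1
305 → bucket 1 (collision)
381 → bucket 5
638 → bucket 6
982 → bucket 6 (collision)
786 → bucket 2
570 → bucket 2 (collision)
897 → bucket 1 (collision)
344 → bucket 0
Final buckets:
0: 344
1: 953 -> 305 -> 897
2: 786 -> 570
3: 859
4: .
5: 381
6: 638 -> 982
7: 671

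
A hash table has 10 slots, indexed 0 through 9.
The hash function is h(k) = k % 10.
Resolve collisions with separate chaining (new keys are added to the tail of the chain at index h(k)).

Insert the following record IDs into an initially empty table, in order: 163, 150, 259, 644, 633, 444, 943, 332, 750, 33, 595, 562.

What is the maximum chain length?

4

163 → bucket 3
150 → bucket 0
259 → bucket 9
644 → bucket 4
633 → bucket 3 (collision)
444 → bucket 4 (collision)
943 → bucket 3 (collision)
332 → bucket 2
750 → bucket 0 (collision)
33 → bucket 3 (collision)
595 → bucket 5
562 → bucket 2 (collision)
Final buckets:
0: 150 -> 750
1: _
2: 332 -> 562
3: 163 -> 633 -> 943 -> 33
4: 644 -> 444
5: 595
6: _
7: _
8: _
9: 259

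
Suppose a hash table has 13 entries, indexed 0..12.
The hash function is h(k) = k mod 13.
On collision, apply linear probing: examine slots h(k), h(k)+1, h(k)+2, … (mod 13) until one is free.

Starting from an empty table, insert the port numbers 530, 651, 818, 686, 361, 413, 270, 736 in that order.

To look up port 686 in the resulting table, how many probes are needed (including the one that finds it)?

2

530 hashes to 10; slot 10 is free → place at 10.
651 hashes to 1; slot 1 is free → place at 1.
818 hashes to 12; slot 12 is free → place at 12.
686 hashes to 10; 10 taken → place at 11.
361 hashes to 10; 10,11,12 taken → place at 0.
413 hashes to 10; 10,11,12,0,1 taken → place at 2.
270 hashes to 10; 10,11,12,0,1,2 taken → place at 3.
736 hashes to 8; slot 8 is free → place at 8.
Table: [361, 651, 413, 270, ., ., ., ., 736, ., 530, 686, 818]
Lookup 686: h=10, probe 10,11 → found at 11.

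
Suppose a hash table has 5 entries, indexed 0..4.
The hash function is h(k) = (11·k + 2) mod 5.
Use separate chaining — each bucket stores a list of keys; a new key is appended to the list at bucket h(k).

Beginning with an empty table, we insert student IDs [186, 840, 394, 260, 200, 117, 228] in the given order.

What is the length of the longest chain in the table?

3

Insert 186: h=3, bucket 3 empty → new chain.
Insert 840: h=2, bucket 2 empty → new chain.
Insert 394: h=1, bucket 1 empty → new chain.
Insert 260: h=2, bucket 2 nonempty → append to chain.
Insert 200: h=2, bucket 2 nonempty → append to chain.
Insert 117: h=4, bucket 4 empty → new chain.
Insert 228: h=0, bucket 0 empty → new chain.
Final buckets:
0: 228
1: 394
2: 840 -> 260 -> 200
3: 186
4: 117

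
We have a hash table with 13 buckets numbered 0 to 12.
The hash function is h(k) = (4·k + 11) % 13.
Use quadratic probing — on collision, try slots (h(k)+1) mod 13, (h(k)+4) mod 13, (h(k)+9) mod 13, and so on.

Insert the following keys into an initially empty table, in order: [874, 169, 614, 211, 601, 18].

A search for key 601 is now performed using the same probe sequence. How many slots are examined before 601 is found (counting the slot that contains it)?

5

Insert 874: h=10, slot 10 empty => index 10.
Insert 169: h=11, slot 11 empty => index 11.
Insert 614: h=10, slots 10,11 occupied => index 1.
Insert 211: h=10, slots 10,11,1 occupied => index 6.
Insert 601: h=10, slots 10,11,1,6 occupied => index 0.
Insert 18: h=5, slot 5 empty => index 5.
Table: [601, 614, —, —, —, 18, 211, —, —, —, 874, 169, —]
Lookup 601: h=10, probe 10,11,1,6,0 → found at 0.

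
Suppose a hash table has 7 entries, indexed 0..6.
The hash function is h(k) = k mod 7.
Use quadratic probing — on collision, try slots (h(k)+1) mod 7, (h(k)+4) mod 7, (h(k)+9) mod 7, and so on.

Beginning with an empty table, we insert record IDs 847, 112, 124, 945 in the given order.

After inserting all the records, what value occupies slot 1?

Insert 847: h=0, slot 0 empty => index 0.
Insert 112: h=0, slot 0 occupied => index 1.
Insert 124: h=5, slot 5 empty => index 5.
Insert 945: h=0, slots 0,1 occupied => index 4.
Table: [847, 112, -, -, 945, 124, -]

112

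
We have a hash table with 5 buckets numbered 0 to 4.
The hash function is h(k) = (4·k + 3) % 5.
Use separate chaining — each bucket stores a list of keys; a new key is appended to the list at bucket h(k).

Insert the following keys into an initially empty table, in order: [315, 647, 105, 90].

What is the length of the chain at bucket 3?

Insert 315: h=3, bucket 3 empty -> new chain.
Insert 647: h=1, bucket 1 empty -> new chain.
Insert 105: h=3, bucket 3 nonempty -> append to chain.
Insert 90: h=3, bucket 3 nonempty -> append to chain.
Final buckets:
0: _
1: 647
2: _
3: 315 -> 105 -> 90
4: _

3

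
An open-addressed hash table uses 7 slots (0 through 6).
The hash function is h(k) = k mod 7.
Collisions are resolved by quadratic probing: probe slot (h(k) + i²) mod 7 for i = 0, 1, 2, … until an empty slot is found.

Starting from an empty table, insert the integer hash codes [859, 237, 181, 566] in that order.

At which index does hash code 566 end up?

859: h=5 => slot 5
237: h=6 => slot 6
181: h=6, probe 6,0 => slot 0
566: h=6, probe 6,0,3 => slot 3
Table: [181, _, _, 566, _, 859, 237]

3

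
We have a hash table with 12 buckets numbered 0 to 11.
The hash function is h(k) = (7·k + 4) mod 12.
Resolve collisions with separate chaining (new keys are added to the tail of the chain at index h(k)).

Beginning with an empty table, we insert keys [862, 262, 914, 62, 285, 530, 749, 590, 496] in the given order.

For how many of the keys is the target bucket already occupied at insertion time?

Insert 862: h=2, bucket 2 empty → new chain.
Insert 262: h=2, bucket 2 nonempty → append to chain.
Insert 914: h=6, bucket 6 empty → new chain.
Insert 62: h=6, bucket 6 nonempty → append to chain.
Insert 285: h=7, bucket 7 empty → new chain.
Insert 530: h=6, bucket 6 nonempty → append to chain.
Insert 749: h=3, bucket 3 empty → new chain.
Insert 590: h=6, bucket 6 nonempty → append to chain.
Insert 496: h=8, bucket 8 empty → new chain.
Final buckets:
0: ∅
1: ∅
2: 862 -> 262
3: 749
4: ∅
5: ∅
6: 914 -> 62 -> 530 -> 590
7: 285
8: 496
9: ∅
10: ∅
11: ∅

4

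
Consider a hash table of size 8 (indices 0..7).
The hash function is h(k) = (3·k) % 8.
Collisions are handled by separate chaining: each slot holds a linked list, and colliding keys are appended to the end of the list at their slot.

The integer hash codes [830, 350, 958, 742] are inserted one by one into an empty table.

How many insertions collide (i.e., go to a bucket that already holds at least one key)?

3

Insert 830: h=2, bucket 2 empty -> new chain.
Insert 350: h=2, bucket 2 nonempty -> append to chain.
Insert 958: h=2, bucket 2 nonempty -> append to chain.
Insert 742: h=2, bucket 2 nonempty -> append to chain.
Final buckets:
0: ∅
1: ∅
2: 830 -> 350 -> 958 -> 742
3: ∅
4: ∅
5: ∅
6: ∅
7: ∅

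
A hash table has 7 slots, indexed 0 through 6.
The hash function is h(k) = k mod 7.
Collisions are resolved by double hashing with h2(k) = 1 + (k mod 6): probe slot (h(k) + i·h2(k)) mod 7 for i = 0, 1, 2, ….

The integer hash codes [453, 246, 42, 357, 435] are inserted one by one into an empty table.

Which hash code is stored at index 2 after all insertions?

435

453 hashes to 5; slot 5 is free → place at 5.
246 hashes to 1; slot 1 is free → place at 1.
42 hashes to 0; slot 0 is free → place at 0.
357 hashes to 0, h2=4; 0 taken → place at 4.
435 hashes to 1, h2=4; 1,5 taken → place at 2.
Table: [42, 246, 435, ∅, 357, 453, ∅]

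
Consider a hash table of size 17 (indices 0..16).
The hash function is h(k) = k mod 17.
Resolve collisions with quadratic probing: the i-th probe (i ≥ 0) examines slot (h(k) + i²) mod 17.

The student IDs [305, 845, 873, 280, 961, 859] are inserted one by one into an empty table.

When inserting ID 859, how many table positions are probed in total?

305: h=16 → slot 16
845: h=12 → slot 12
873: h=6 → slot 6
280: h=8 → slot 8
961: h=9 → slot 9
859: h=9, probe 9,10 → slot 10
Table: [_, _, _, _, _, _, 873, _, 280, 961, 859, _, 845, _, _, _, 305]

2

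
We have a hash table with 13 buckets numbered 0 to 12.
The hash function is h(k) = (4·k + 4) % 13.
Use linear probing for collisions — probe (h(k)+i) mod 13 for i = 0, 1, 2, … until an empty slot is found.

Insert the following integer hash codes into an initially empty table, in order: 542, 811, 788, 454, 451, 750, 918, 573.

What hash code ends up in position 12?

Insert 542: h=1, slot 1 empty -> index 1.
Insert 811: h=11, slot 11 empty -> index 11.
Insert 788: h=10, slot 10 empty -> index 10.
Insert 454: h=0, slot 0 empty -> index 0.
Insert 451: h=1, slot 1 occupied -> index 2.
Insert 750: h=1, slots 1,2 occupied -> index 3.
Insert 918: h=10, slots 10,11 occupied -> index 12.
Insert 573: h=8, slot 8 empty -> index 8.
Table: [454, 542, 451, 750, _, _, _, _, 573, _, 788, 811, 918]

918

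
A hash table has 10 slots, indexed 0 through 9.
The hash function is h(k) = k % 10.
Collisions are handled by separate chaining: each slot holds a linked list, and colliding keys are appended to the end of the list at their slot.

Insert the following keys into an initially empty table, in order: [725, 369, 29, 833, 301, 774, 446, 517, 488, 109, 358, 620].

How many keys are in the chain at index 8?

2

725 -> bucket 5
369 -> bucket 9
29 -> bucket 9 (collision)
833 -> bucket 3
301 -> bucket 1
774 -> bucket 4
446 -> bucket 6
517 -> bucket 7
488 -> bucket 8
109 -> bucket 9 (collision)
358 -> bucket 8 (collision)
620 -> bucket 0
Final buckets:
0: 620
1: 301
2: .
3: 833
4: 774
5: 725
6: 446
7: 517
8: 488 -> 358
9: 369 -> 29 -> 109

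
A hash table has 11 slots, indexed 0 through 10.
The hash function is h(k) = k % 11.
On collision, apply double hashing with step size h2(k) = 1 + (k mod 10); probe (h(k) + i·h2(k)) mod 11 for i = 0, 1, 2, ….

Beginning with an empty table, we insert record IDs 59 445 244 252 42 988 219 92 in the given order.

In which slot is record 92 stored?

59: h=4 => slot 4
445: h=5 => slot 5
244: h=2 => slot 2
252: h=10 => slot 10
42: h=9 => slot 9
988: h=9, h2=9, probe 9,7 => slot 7
219: h=10, h2=10, probe 10,9,8 => slot 8
92: h=4, h2=3, probe 4,7,10,2,5,8,0 => slot 0
Table: [92, ., 244, ., 59, 445, ., 988, 219, 42, 252]

0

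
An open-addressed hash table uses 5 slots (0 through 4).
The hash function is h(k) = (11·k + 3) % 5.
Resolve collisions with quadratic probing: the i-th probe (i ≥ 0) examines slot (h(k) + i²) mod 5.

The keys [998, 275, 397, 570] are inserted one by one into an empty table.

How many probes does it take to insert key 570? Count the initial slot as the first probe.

998: h=1 → slot 1
275: h=3 → slot 3
397: h=0 → slot 0
570: h=3, probe 3,4 → slot 4
Table: [397, 998, _, 275, 570]

2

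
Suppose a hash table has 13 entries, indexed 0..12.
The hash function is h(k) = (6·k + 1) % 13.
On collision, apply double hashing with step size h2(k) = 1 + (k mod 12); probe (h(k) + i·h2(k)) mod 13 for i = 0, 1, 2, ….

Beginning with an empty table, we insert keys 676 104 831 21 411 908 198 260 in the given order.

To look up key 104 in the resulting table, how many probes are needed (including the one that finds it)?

2

676 hashes to 1; slot 1 is free => place at 1.
104 hashes to 1, h2=9; 1 taken => place at 10.
831 hashes to 8; slot 8 is free => place at 8.
21 hashes to 10, h2=10; 10 taken => place at 7.
411 hashes to 10, h2=4; 10,1 taken => place at 5.
908 hashes to 2; slot 2 is free => place at 2.
198 hashes to 6; slot 6 is free => place at 6.
260 hashes to 1, h2=9; 1,10,6,2 taken => place at 11.
Table: [—, 676, 908, —, —, 411, 198, 21, 831, —, 104, 260, —]
Lookup 104: h=1, h2=9, probe 1,10 → found at 10.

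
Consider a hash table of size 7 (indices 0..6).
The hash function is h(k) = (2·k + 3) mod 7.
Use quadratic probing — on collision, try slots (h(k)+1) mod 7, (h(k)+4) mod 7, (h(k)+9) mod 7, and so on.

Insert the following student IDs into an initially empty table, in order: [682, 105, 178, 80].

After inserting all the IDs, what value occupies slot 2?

682: h=2 → slot 2
105: h=3 → slot 3
178: h=2, probe 2,3,6 → slot 6
80: h=2, probe 2,3,6,4 → slot 4
Table: [∅, ∅, 682, 105, 80, ∅, 178]

682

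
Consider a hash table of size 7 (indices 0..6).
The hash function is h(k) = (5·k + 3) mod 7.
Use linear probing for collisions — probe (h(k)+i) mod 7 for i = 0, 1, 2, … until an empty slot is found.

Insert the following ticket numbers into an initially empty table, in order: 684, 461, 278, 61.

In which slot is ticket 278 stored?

1

684: h=0 => slot 0
461: h=5 => slot 5
278: h=0, probe 0,1 => slot 1
61: h=0, probe 0,1,2 => slot 2
Table: [684, 278, 61, —, —, 461, —]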